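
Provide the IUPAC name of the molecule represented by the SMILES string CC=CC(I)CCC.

The longest carbon chain that includes the multiple bond has 7 carbons, so the parent hydride is heptane.
There is one C=C double bond, indicated by the ending -ene.
Choose the numbering such that numbering from this end puts the double bond at C-2 rather than C-5.
That gives the double bond between C-2 and C-3; an iodo group at C-4.
The name is 4-iodohept-2-ene.

4-iodohept-2-ene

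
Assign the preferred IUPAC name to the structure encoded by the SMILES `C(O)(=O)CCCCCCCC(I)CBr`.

10-bromo-9-iododecanoic acid

The longest carbon chain that includes the –COOH group has 10 carbons, so the parent hydride is decane.
The principal characteristic group is a carboxylic acid (terminal –COOH), named with the suffix -oic acid.
Choose the numbering such that the carboxylic acid carbon is C-1 by definition.
With this numbering: a bromo group at C-10; an iodo group at C-9.
Substituent prefixes are cited in alphabetical order (multiplying prefixes like di-/tri- are ignored for ordering).
The name is 10-bromo-9-iododecanoic acid.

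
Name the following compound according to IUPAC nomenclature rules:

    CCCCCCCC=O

The longest chain bearing the –CHO group is 8 carbons long (octane).
The highest-priority functional group is an aldehyde (terminal –CHO), so the name ends in -al.
The numbering direction is chosen so that the aldehyde carbon is C-1 by definition.
Assembling the pieces gives octanal.

octanal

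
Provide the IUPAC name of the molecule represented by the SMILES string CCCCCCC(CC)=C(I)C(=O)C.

4-ethyl-3-iododec-3-en-2-one

The longest carbon chain that includes the carbonyl and the multiple bond has 10 carbons, so the parent hydride is decane.
The principal characteristic group is a ketone (C=O on an internal carbon), named with the suffix -one.
The chain contains a C=C double bond, so the unsaturation ending is -ene.
Choose the numbering such that numbering from this end puts the carbonyl group at C-2 rather than C-9.
This places the carbonyl at C-2; the double bond between C-3 and C-4; an ethyl group at C-4; an iodo group at C-3.
Prefixes are listed alphabetically: ethyl, iodo.
Assembling the pieces gives 4-ethyl-3-iododec-3-en-2-one.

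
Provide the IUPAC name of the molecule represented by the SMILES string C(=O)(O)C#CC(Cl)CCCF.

4-chloro-7-fluorohept-2-ynoic acid

The longest chain bearing the –COOH group and the multiple bond is 7 carbons long (heptane).
The highest-priority functional group is a carboxylic acid (terminal –COOH), so the name ends in -oic acid.
The chain contains a C≡C triple bond, so the unsaturation ending is -yne.
Number the chain so that the carboxylic acid carbon is C-1 by definition.
That gives the triple bond between C-2 and C-3; a chloro group at C-4; a fluoro group at C-7.
Substituent prefixes are cited in alphabetical order (multiplying prefixes like di-/tri- are ignored for ordering).
Assembling the pieces gives 4-chloro-7-fluorohept-2-ynoic acid.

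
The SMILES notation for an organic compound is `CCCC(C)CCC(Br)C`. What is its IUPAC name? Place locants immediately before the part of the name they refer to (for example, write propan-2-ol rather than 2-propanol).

The longest carbon chain is 8 atoms: the parent is octane.
Number the chain so that the substituent locant set {2,5} is lower than {4,7} at the first point of difference.
With this numbering: a bromo group at C-2; a methyl group at C-5.
Substituent prefixes are cited in alphabetical order (multiplying prefixes like di-/tri- are ignored for ordering).
Putting it together: 2-bromo-5-methyloctane.

2-bromo-5-methyloctane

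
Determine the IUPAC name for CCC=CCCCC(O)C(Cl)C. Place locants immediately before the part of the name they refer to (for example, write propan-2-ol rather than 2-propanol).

2-chlorodec-7-en-3-ol

Counting along the main chain through the –OH group and the multiple bond gives 10 carbons: the parent is decane.
The principal characteristic group is an alcohol (–OH), named with the suffix -ol.
The chain contains a C=C double bond, so the unsaturation ending is -ene.
The numbering direction is chosen so that numbering from this end puts the hydroxyl group at C-3 rather than C-8.
With this numbering: the hydroxyl at C-3; the double bond between C-7 and C-8; a chloro group at C-2.
The name is 2-chlorodec-7-en-3-ol.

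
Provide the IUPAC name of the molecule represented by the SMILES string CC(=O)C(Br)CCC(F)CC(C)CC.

3-bromo-6-fluoro-8-methyldecan-2-one

The longest chain bearing the carbonyl is 10 carbons long (decane).
A ketone (C=O on an internal carbon) is the principal characteristic group, giving the suffix -one.
Number the chain so that numbering from this end puts the carbonyl group at C-2 rather than C-9.
With this numbering: the carbonyl at C-2; a bromo group at C-3; a fluoro group at C-6; a methyl group at C-8.
Substituent prefixes are cited in alphabetical order (multiplying prefixes like di-/tri- are ignored for ordering).
The name is 3-bromo-6-fluoro-8-methyldecan-2-one.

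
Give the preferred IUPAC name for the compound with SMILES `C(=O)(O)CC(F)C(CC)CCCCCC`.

The longest carbon chain that includes the –COOH group has 10 carbons, so the parent hydride is decane.
The highest-priority functional group is a carboxylic acid (terminal –COOH), so the name ends in -oic acid.
The numbering direction is chosen so that the carboxylic acid carbon is C-1 by definition.
With this numbering: an ethyl group at C-4; a fluoro group at C-3.
Substituent prefixes are cited in alphabetical order (multiplying prefixes like di-/tri- are ignored for ordering).
Putting it together: 4-ethyl-3-fluorodecanoic acid.

4-ethyl-3-fluorodecanoic acid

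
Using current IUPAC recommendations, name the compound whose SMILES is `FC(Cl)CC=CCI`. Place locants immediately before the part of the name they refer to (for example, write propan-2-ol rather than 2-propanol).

The longest chain bearing the multiple bond is 5 carbons long (pentane).
A C=C double bond in the chain gives the infix -ene-.
The numbering direction is chosen so that numbering from this end puts the double bond at C-2 rather than C-3.
That gives the double bond between C-2 and C-3; a chloro group at C-5; a fluoro group at C-5; an iodo group at C-1.
The substituents are ordered alphabetically, ignoring any di-/tri- multipliers.
Putting it together: 5-chloro-5-fluoro-1-iodopent-2-ene.

5-chloro-5-fluoro-1-iodopent-2-ene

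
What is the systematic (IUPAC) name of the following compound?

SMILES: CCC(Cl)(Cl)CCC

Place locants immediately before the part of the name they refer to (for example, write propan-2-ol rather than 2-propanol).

The longest carbon chain is 6 atoms: the parent is hexane.
The numbering direction is chosen so that the substituent locant set {3,3} is lower than {4,4} at the first point of difference.
With this numbering: two chloro groups at C-3.
Assembling the pieces gives 3,3-dichlorohexane.

3,3-dichlorohexane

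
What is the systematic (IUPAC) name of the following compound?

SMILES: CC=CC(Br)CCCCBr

The longest carbon chain that includes the multiple bond has 8 carbons, so the parent hydride is octane.
The chain contains a C=C double bond, so the unsaturation ending is -ene.
Choose the numbering such that numbering from this end puts the double bond at C-2 rather than C-6.
That gives the double bond between C-2 and C-3; bromo groups at C-4 and C-8.
The name is 4,8-dibromooct-2-ene.

4,8-dibromooct-2-ene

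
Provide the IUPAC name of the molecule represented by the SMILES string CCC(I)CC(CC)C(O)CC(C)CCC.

5-ethyl-3-iodo-8-methylundecan-6-ol

The longest chain bearing the –OH group is 11 carbons long (undecane).
An alcohol (–OH) is the principal characteristic group, giving the suffix -ol.
Choose the numbering such that the substituent locant set {3,5,8} is lower than {4,7,9} at the first point of difference.
That gives the hydroxyl at C-6; an ethyl group at C-5; an iodo group at C-3; a methyl group at C-8.
The substituents are ordered alphabetically, ignoring any di-/tri- multipliers.
The name is 5-ethyl-3-iodo-8-methylundecan-6-ol.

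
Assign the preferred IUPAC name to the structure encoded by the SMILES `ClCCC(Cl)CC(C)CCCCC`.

The longest continuous carbon chain has 10 atoms, so the parent hydride is decane.
The numbering direction is chosen so that the substituent locant set {1,3,5} is lower than {6,8,10} at the first point of difference.
That gives chloro groups at C-1 and C-3; a methyl group at C-5.
Prefixes are listed alphabetically: chloro, methyl.
The name is 1,3-dichloro-5-methyldecane.

1,3-dichloro-5-methyldecane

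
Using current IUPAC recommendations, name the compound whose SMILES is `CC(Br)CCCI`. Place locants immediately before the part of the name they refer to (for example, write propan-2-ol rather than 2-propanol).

The parent chain contains 5 carbons (pentane).
Number the chain so that the substituent locant set {1,4} is lower than {2,5} at the first point of difference.
With this numbering: a bromo group at C-4; an iodo group at C-1.
Prefixes are listed alphabetically: bromo, iodo.
Assembling the pieces gives 4-bromo-1-iodopentane.

4-bromo-1-iodopentane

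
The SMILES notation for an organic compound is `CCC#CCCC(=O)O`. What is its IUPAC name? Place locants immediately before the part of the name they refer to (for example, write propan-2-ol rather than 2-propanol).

hept-4-ynoic acid

The longest carbon chain that includes the –COOH group and the multiple bond has 7 carbons, so the parent hydride is heptane.
The principal characteristic group is a carboxylic acid (terminal –COOH), named with the suffix -oic acid.
A C≡C triple bond in the chain gives the infix -yne-.
Number the chain so that the carboxylic acid carbon is C-1 by definition.
This places the triple bond between C-4 and C-5.
The name is hept-4-ynoic acid.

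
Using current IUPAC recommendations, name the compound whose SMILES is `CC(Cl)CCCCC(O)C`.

Counting along the main chain through the –OH group gives 8 carbons: the parent is octane.
The highest-priority functional group is an alcohol (–OH), so the name ends in -ol.
Number the chain so that numbering from this end puts the hydroxyl group at C-2 rather than C-7.
With this numbering: the hydroxyl at C-2; a chloro group at C-7.
Assembling the pieces gives 7-chlorooctan-2-ol.

7-chlorooctan-2-ol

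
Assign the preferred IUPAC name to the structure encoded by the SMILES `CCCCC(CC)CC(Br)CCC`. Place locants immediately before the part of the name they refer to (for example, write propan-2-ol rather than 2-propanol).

4-bromo-6-ethyldecane

The longest continuous carbon chain has 10 atoms, so the parent hydride is decane.
Choose the numbering such that the substituent locant set {4,6} is lower than {5,7} at the first point of difference.
With this numbering: a bromo group at C-4; an ethyl group at C-6.
Prefixes are listed alphabetically: bromo, ethyl.
The name is 4-bromo-6-ethyldecane.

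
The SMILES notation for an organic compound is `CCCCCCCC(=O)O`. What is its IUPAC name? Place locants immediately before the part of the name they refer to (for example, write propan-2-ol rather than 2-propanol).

Counting along the main chain through the –COOH group gives 8 carbons: the parent is octane.
The principal characteristic group is a carboxylic acid (terminal –COOH), named with the suffix -oic acid.
The numbering direction is chosen so that the carboxylic acid carbon is C-1 by definition.
The name is octanoic acid.

octanoic acid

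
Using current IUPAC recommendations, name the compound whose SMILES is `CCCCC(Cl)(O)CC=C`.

4-chlorooct-1-en-4-ol

The longest chain bearing the –OH group and the multiple bond is 8 carbons long (octane).
The principal characteristic group is an alcohol (–OH), named with the suffix -ol.
A C=C double bond in the chain gives the infix -ene-.
Number the chain so that numbering from this end puts the hydroxyl group at C-4 rather than C-5.
This places the hydroxyl at C-4; the double bond between C-1 and C-2; a chloro group at C-4.
The name is 4-chlorooct-1-en-4-ol.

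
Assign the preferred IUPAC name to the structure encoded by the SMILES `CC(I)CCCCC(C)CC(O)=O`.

The longest carbon chain that includes the –COOH group has 9 carbons, so the parent hydride is nonane.
A carboxylic acid (terminal –COOH) is the principal characteristic group, giving the suffix -oic acid.
Number the chain so that the carboxylic acid carbon is C-1 by definition.
This places an iodo group at C-8; a methyl group at C-3.
The substituents are ordered alphabetically, ignoring any di-/tri- multipliers.
The name is 8-iodo-3-methylnonanoic acid.

8-iodo-3-methylnonanoic acid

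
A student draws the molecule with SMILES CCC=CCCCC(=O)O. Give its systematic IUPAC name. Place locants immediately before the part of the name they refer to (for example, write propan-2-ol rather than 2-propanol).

oct-5-enoic acid

Counting along the main chain through the –COOH group and the multiple bond gives 8 carbons: the parent is octane.
A carboxylic acid (terminal –COOH) is the principal characteristic group, giving the suffix -oic acid.
A C=C double bond in the chain gives the infix -ene-.
Choose the numbering such that the carboxylic acid carbon is C-1 by definition.
With this numbering: the double bond between C-5 and C-6.
Assembling the pieces gives oct-5-enoic acid.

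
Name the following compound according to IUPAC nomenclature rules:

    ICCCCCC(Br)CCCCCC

6-bromo-1-iodododecane

The parent chain contains 12 carbons (dodecane).
The numbering direction is chosen so that the substituent locant set {1,6} is lower than {7,12} at the first point of difference.
That gives a bromo group at C-6; an iodo group at C-1.
Prefixes are listed alphabetically: bromo, iodo.
Assembling the pieces gives 6-bromo-1-iodododecane.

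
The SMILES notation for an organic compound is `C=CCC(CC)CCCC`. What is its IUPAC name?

4-ethyloct-1-ene

Counting along the main chain through the multiple bond gives 8 carbons: the parent is octane.
There is one C=C double bond, indicated by the ending -ene.
Number the chain so that numbering from this end puts the double bond at C-1 rather than C-7.
With this numbering: the double bond between C-1 and C-2; an ethyl group at C-4.
Assembling the pieces gives 4-ethyloct-1-ene.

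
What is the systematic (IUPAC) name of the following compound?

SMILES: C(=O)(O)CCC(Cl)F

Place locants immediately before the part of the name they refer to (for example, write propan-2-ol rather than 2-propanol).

4-chloro-4-fluorobutanoic acid

The longest chain bearing the –COOH group is 4 carbons long (butane).
The principal characteristic group is a carboxylic acid (terminal –COOH), named with the suffix -oic acid.
The numbering direction is chosen so that the carboxylic acid carbon is C-1 by definition.
That gives a chloro group at C-4; a fluoro group at C-4.
Prefixes are listed alphabetically: chloro, fluoro.
The name is 4-chloro-4-fluorobutanoic acid.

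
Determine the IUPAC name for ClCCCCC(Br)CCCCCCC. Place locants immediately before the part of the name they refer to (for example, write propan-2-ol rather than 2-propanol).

5-bromo-1-chlorododecane

The parent chain contains 12 carbons (dodecane).
Choose the numbering such that the substituent locant set {1,5} is lower than {8,12} at the first point of difference.
That gives a bromo group at C-5; a chloro group at C-1.
Substituent prefixes are cited in alphabetical order (multiplying prefixes like di-/tri- are ignored for ordering).
The name is 5-bromo-1-chlorododecane.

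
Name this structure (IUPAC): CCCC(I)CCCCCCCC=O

The longest chain bearing the –CHO group is 12 carbons long (dodecane).
The principal characteristic group is an aldehyde (terminal –CHO), named with the suffix -al.
Choose the numbering such that the aldehyde carbon is C-1 by definition.
That gives an iodo group at C-9.
Putting it together: 9-iodododecanal.

9-iodododecanal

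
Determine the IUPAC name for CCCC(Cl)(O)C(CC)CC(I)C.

4-chloro-5-ethyl-7-iodooctan-4-ol

The longest carbon chain that includes the –OH group has 8 carbons, so the parent hydride is octane.
An alcohol (–OH) is the principal characteristic group, giving the suffix -ol.
The numbering direction is chosen so that numbering from this end puts the hydroxyl group at C-4 rather than C-5.
That gives the hydroxyl at C-4; a chloro group at C-4; an ethyl group at C-5; an iodo group at C-7.
Substituent prefixes are cited in alphabetical order (multiplying prefixes like di-/tri- are ignored for ordering).
Assembling the pieces gives 4-chloro-5-ethyl-7-iodooctan-4-ol.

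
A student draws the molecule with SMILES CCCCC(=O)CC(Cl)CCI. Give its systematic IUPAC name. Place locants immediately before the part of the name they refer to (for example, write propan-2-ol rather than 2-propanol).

The longest chain bearing the carbonyl is 9 carbons long (nonane).
The principal characteristic group is a ketone (C=O on an internal carbon), named with the suffix -one.
Choose the numbering such that the substituent locant set {1,3} is lower than {7,9} at the first point of difference.
That gives the carbonyl at C-5; a chloro group at C-3; an iodo group at C-1.
Prefixes are listed alphabetically: chloro, iodo.
Putting it together: 3-chloro-1-iodononan-5-one.

3-chloro-1-iodononan-5-one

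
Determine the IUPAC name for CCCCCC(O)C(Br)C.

Counting along the main chain through the –OH group gives 8 carbons: the parent is octane.
An alcohol (–OH) is the principal characteristic group, giving the suffix -ol.
Number the chain so that numbering from this end puts the hydroxyl group at C-3 rather than C-6.
With this numbering: the hydroxyl at C-3; a bromo group at C-2.
Assembling the pieces gives 2-bromooctan-3-ol.

2-bromooctan-3-ol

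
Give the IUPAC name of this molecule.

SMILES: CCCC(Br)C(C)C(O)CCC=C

7-bromo-6-methyldec-1-en-5-ol

The longest chain bearing the –OH group and the multiple bond is 10 carbons long (decane).
The highest-priority functional group is an alcohol (–OH), so the name ends in -ol.
A C=C double bond in the chain gives the infix -ene-.
Choose the numbering such that numbering from this end puts the hydroxyl group at C-5 rather than C-6.
That gives the hydroxyl at C-5; the double bond between C-1 and C-2; a bromo group at C-7; a methyl group at C-6.
Substituent prefixes are cited in alphabetical order (multiplying prefixes like di-/tri- are ignored for ordering).
Assembling the pieces gives 7-bromo-6-methyldec-1-en-5-ol.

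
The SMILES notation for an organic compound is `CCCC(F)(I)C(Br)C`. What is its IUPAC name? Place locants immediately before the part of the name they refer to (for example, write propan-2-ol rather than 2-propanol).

2-bromo-3-fluoro-3-iodohexane

The parent chain contains 6 carbons (hexane).
Choose the numbering such that the substituent locant set {2,3,3} is lower than {4,4,5} at the first point of difference.
This places a bromo group at C-2; a fluoro group at C-3; an iodo group at C-3.
The substituents are ordered alphabetically, ignoring any di-/tri- multipliers.
The name is 2-bromo-3-fluoro-3-iodohexane.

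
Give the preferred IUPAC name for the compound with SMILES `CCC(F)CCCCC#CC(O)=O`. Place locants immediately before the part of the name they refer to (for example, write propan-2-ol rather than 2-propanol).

8-fluorodec-2-ynoic acid

The longest chain bearing the –COOH group and the multiple bond is 10 carbons long (decane).
The highest-priority functional group is a carboxylic acid (terminal –COOH), so the name ends in -oic acid.
A C≡C triple bond in the chain gives the infix -yne-.
The numbering direction is chosen so that the carboxylic acid carbon is C-1 by definition.
With this numbering: the triple bond between C-2 and C-3; a fluoro group at C-8.
The name is 8-fluorodec-2-ynoic acid.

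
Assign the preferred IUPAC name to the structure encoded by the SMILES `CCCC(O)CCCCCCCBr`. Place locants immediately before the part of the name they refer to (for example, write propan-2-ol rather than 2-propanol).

11-bromoundecan-4-ol

Counting along the main chain through the –OH group gives 11 carbons: the parent is undecane.
An alcohol (–OH) is the principal characteristic group, giving the suffix -ol.
The numbering direction is chosen so that numbering from this end puts the hydroxyl group at C-4 rather than C-8.
With this numbering: the hydroxyl at C-4; a bromo group at C-11.
The name is 11-bromoundecan-4-ol.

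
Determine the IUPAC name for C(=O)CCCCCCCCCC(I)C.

11-iodododecanal

The longest carbon chain that includes the –CHO group has 12 carbons, so the parent hydride is dodecane.
The principal characteristic group is an aldehyde (terminal –CHO), named with the suffix -al.
The numbering direction is chosen so that the aldehyde carbon is C-1 by definition.
With this numbering: an iodo group at C-11.
The name is 11-iodododecanal.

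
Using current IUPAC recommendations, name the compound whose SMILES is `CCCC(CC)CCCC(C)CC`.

7-ethyl-3-methyldecane

The parent chain contains 10 carbons (decane).
Number the chain so that the substituent locant set {3,7} is lower than {4,8} at the first point of difference.
This places an ethyl group at C-7; a methyl group at C-3.
Prefixes are listed alphabetically: ethyl, methyl.
The name is 7-ethyl-3-methyldecane.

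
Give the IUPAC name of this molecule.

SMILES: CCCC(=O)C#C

Counting along the main chain through the carbonyl and the multiple bond gives 6 carbons: the parent is hexane.
The principal characteristic group is a ketone (C=O on an internal carbon), named with the suffix -one.
A C≡C triple bond in the chain gives the infix -yne-.
Choose the numbering such that numbering from this end puts the carbonyl group at C-3 rather than C-4.
This places the carbonyl at C-3; the triple bond between C-1 and C-2.
The name is hex-1-yn-3-one.

hex-1-yn-3-one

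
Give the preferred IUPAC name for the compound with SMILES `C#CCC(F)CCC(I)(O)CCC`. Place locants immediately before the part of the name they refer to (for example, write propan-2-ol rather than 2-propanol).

The longest chain bearing the –OH group and the multiple bond is 10 carbons long (decane).
An alcohol (–OH) is the principal characteristic group, giving the suffix -ol.
The chain contains a C≡C triple bond, so the unsaturation ending is -yne.
Number the chain so that numbering from this end puts the hydroxyl group at C-4 rather than C-7.
This places the hydroxyl at C-4; the triple bond between C-9 and C-10; a fluoro group at C-7; an iodo group at C-4.
Prefixes are listed alphabetically: fluoro, iodo.
Putting it together: 7-fluoro-4-iododec-9-yn-4-ol.

7-fluoro-4-iododec-9-yn-4-ol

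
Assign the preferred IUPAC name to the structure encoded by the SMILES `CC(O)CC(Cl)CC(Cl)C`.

The longest chain bearing the –OH group is 7 carbons long (heptane).
The highest-priority functional group is an alcohol (–OH), so the name ends in -ol.
The numbering direction is chosen so that numbering from this end puts the hydroxyl group at C-2 rather than C-6.
This places the hydroxyl at C-2; chloro groups at C-4 and C-6.
The name is 4,6-dichloroheptan-2-ol.

4,6-dichloroheptan-2-ol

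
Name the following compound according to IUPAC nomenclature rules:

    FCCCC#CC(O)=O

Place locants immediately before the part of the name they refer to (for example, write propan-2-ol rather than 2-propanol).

6-fluorohex-2-ynoic acid

Counting along the main chain through the –COOH group and the multiple bond gives 6 carbons: the parent is hexane.
A carboxylic acid (terminal –COOH) is the principal characteristic group, giving the suffix -oic acid.
There is one C≡C triple bond, indicated by the ending -yne.
Choose the numbering such that the carboxylic acid carbon is C-1 by definition.
This places the triple bond between C-2 and C-3; a fluoro group at C-6.
Putting it together: 6-fluorohex-2-ynoic acid.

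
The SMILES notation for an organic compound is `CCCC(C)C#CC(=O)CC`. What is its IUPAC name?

The longest chain bearing the carbonyl and the multiple bond is 9 carbons long (nonane).
The highest-priority functional group is a ketone (C=O on an internal carbon), so the name ends in -one.
The chain contains a C≡C triple bond, so the unsaturation ending is -yne.
Number the chain so that numbering from this end puts the carbonyl group at C-3 rather than C-7.
With this numbering: the carbonyl at C-3; the triple bond between C-4 and C-5; a methyl group at C-6.
The name is 6-methylnon-4-yn-3-one.

6-methylnon-4-yn-3-one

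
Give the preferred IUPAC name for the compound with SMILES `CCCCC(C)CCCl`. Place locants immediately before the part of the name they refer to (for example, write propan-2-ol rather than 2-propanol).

1-chloro-3-methylheptane

The longest carbon chain is 7 atoms: the parent is heptane.
Choose the numbering such that the substituent locant set {1,3} is lower than {5,7} at the first point of difference.
That gives a chloro group at C-1; a methyl group at C-3.
Prefixes are listed alphabetically: chloro, methyl.
The name is 1-chloro-3-methylheptane.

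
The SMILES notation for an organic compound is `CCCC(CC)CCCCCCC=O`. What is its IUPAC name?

8-ethylundecanal

The longest carbon chain that includes the –CHO group has 11 carbons, so the parent hydride is undecane.
An aldehyde (terminal –CHO) is the principal characteristic group, giving the suffix -al.
The numbering direction is chosen so that the aldehyde carbon is C-1 by definition.
With this numbering: an ethyl group at C-8.
Assembling the pieces gives 8-ethylundecanal.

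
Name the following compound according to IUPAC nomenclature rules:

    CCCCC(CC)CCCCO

5-ethylnonan-1-ol

The longest carbon chain that includes the –OH group has 9 carbons, so the parent hydride is nonane.
The principal characteristic group is an alcohol (–OH), named with the suffix -ol.
The numbering direction is chosen so that numbering from this end puts the hydroxyl group at C-1 rather than C-9.
This places the hydroxyl at C-1; an ethyl group at C-5.
Putting it together: 5-ethylnonan-1-ol.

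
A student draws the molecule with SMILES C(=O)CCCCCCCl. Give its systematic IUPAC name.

7-chloroheptanal

Counting along the main chain through the –CHO group gives 7 carbons: the parent is heptane.
The principal characteristic group is an aldehyde (terminal –CHO), named with the suffix -al.
Number the chain so that the aldehyde carbon is C-1 by definition.
This places a chloro group at C-7.
Assembling the pieces gives 7-chloroheptanal.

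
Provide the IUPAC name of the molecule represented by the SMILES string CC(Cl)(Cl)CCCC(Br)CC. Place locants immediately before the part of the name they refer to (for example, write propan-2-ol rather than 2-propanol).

6-bromo-2,2-dichlorooctane

The longest continuous carbon chain has 8 atoms, so the parent hydride is octane.
Number the chain so that the substituent locant set {2,2,6} is lower than {3,7,7} at the first point of difference.
This places a bromo group at C-6; two chloro groups at C-2.
Prefixes are listed alphabetically: bromo, chloro.
Putting it together: 6-bromo-2,2-dichlorooctane.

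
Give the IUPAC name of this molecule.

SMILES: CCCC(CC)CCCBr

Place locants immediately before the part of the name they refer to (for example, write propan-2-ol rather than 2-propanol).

The longest continuous carbon chain has 7 atoms, so the parent hydride is heptane.
Choose the numbering such that the substituent locant set {1,4} is lower than {4,7} at the first point of difference.
This places a bromo group at C-1; an ethyl group at C-4.
Substituent prefixes are cited in alphabetical order (multiplying prefixes like di-/tri- are ignored for ordering).
The name is 1-bromo-4-ethylheptane.

1-bromo-4-ethylheptane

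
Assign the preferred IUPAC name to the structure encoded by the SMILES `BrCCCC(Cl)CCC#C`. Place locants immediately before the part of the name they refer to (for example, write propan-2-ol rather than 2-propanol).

8-bromo-5-chlorooct-1-yne

Counting along the main chain through the multiple bond gives 8 carbons: the parent is octane.
A C≡C triple bond in the chain gives the infix -yne-.
Choose the numbering such that numbering from this end puts the triple bond at C-1 rather than C-7.
With this numbering: the triple bond between C-1 and C-2; a bromo group at C-8; a chloro group at C-5.
Substituent prefixes are cited in alphabetical order (multiplying prefixes like di-/tri- are ignored for ordering).
Putting it together: 8-bromo-5-chlorooct-1-yne.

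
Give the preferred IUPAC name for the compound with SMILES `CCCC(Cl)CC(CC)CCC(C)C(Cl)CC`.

3,9-dichloro-7-ethyl-4-methyldodecane

The longest continuous carbon chain has 12 atoms, so the parent hydride is dodecane.
Number the chain so that the substituent locant set {3,4,7,9} is lower than {4,6,9,10} at the first point of difference.
This places chloro groups at C-3 and C-9; an ethyl group at C-7; a methyl group at C-4.
Prefixes are listed alphabetically: chloro, ethyl, methyl.
Assembling the pieces gives 3,9-dichloro-7-ethyl-4-methyldodecane.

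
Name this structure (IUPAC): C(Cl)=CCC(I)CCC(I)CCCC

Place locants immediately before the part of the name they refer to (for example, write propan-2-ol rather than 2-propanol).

The longest carbon chain that includes the multiple bond has 11 carbons, so the parent hydride is undecane.
There is one C=C double bond, indicated by the ending -ene.
The numbering direction is chosen so that numbering from this end puts the double bond at C-1 rather than C-10.
This places the double bond between C-1 and C-2; a chloro group at C-1; iodo groups at C-4 and C-7.
Substituent prefixes are cited in alphabetical order (multiplying prefixes like di-/tri- are ignored for ordering).
Putting it together: 1-chloro-4,7-diiodoundec-1-ene.

1-chloro-4,7-diiodoundec-1-ene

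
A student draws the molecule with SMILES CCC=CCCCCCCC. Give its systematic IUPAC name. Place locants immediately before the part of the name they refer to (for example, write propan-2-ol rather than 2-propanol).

Counting along the main chain through the multiple bond gives 11 carbons: the parent is undecane.
The chain contains a C=C double bond, so the unsaturation ending is -ene.
Number the chain so that numbering from this end puts the double bond at C-3 rather than C-8.
With this numbering: the double bond between C-3 and C-4.
The name is undec-3-ene.

undec-3-ene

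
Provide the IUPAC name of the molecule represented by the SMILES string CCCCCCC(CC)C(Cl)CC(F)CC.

5-chloro-6-ethyl-3-fluorododecane

The longest carbon chain is 12 atoms: the parent is dodecane.
Number the chain so that the substituent locant set {3,5,6} is lower than {7,8,10} at the first point of difference.
With this numbering: a chloro group at C-5; an ethyl group at C-6; a fluoro group at C-3.
The substituents are ordered alphabetically, ignoring any di-/tri- multipliers.
Putting it together: 5-chloro-6-ethyl-3-fluorododecane.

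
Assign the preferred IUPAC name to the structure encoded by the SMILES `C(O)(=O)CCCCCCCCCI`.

The longest carbon chain that includes the –COOH group has 10 carbons, so the parent hydride is decane.
A carboxylic acid (terminal –COOH) is the principal characteristic group, giving the suffix -oic acid.
Number the chain so that the carboxylic acid carbon is C-1 by definition.
This places an iodo group at C-10.
Assembling the pieces gives 10-iododecanoic acid.

10-iododecanoic acid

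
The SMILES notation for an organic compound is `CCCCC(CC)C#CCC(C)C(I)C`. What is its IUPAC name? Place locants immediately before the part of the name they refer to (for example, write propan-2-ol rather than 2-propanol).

7-ethyl-2-iodo-3-methylundec-5-yne

The longest chain bearing the multiple bond is 11 carbons long (undecane).
The chain contains a C≡C triple bond, so the unsaturation ending is -yne.
Choose the numbering such that numbering from this end puts the triple bond at C-5 rather than C-6.
With this numbering: the triple bond between C-5 and C-6; an ethyl group at C-7; an iodo group at C-2; a methyl group at C-3.
Prefixes are listed alphabetically: ethyl, iodo, methyl.
The name is 7-ethyl-2-iodo-3-methylundec-5-yne.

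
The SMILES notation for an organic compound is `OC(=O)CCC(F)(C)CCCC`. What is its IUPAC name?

The longest carbon chain that includes the –COOH group has 8 carbons, so the parent hydride is octane.
The highest-priority functional group is a carboxylic acid (terminal –COOH), so the name ends in -oic acid.
The numbering direction is chosen so that the carboxylic acid carbon is C-1 by definition.
With this numbering: a fluoro group at C-4; a methyl group at C-4.
The substituents are ordered alphabetically, ignoring any di-/tri- multipliers.
The name is 4-fluoro-4-methyloctanoic acid.

4-fluoro-4-methyloctanoic acid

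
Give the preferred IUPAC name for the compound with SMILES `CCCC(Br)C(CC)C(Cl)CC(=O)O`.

5-bromo-3-chloro-4-ethyloctanoic acid

Counting along the main chain through the –COOH group gives 8 carbons: the parent is octane.
A carboxylic acid (terminal –COOH) is the principal characteristic group, giving the suffix -oic acid.
Choose the numbering such that the carboxylic acid carbon is C-1 by definition.
With this numbering: a bromo group at C-5; a chloro group at C-3; an ethyl group at C-4.
The substituents are ordered alphabetically, ignoring any di-/tri- multipliers.
Putting it together: 5-bromo-3-chloro-4-ethyloctanoic acid.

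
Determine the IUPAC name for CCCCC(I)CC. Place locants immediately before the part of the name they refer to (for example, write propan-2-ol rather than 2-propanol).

The parent chain contains 7 carbons (heptane).
Number the chain so that the substituent locant set {3} is lower than {5} at the first point of difference.
That gives an iodo group at C-3.
Putting it together: 3-iodoheptane.

3-iodoheptane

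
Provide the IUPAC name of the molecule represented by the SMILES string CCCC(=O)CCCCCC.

The longest chain bearing the carbonyl is 10 carbons long (decane).
The principal characteristic group is a ketone (C=O on an internal carbon), named with the suffix -one.
Choose the numbering such that numbering from this end puts the carbonyl group at C-4 rather than C-7.
With this numbering: the carbonyl at C-4.
Putting it together: decan-4-one.

decan-4-one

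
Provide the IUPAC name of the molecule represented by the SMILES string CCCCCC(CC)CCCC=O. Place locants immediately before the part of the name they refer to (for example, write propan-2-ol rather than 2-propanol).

Counting along the main chain through the –CHO group gives 10 carbons: the parent is decane.
The principal characteristic group is an aldehyde (terminal –CHO), named with the suffix -al.
Choose the numbering such that the aldehyde carbon is C-1 by definition.
With this numbering: an ethyl group at C-5.
Putting it together: 5-ethyldecanal.

5-ethyldecanal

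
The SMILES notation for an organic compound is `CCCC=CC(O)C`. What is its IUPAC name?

hept-3-en-2-ol

The longest chain bearing the –OH group and the multiple bond is 7 carbons long (heptane).
The principal characteristic group is an alcohol (–OH), named with the suffix -ol.
There is one C=C double bond, indicated by the ending -ene.
Choose the numbering such that numbering from this end puts the hydroxyl group at C-2 rather than C-6.
This places the hydroxyl at C-2; the double bond between C-3 and C-4.
Putting it together: hept-3-en-2-ol.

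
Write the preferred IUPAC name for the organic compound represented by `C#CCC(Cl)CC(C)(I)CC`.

4-chloro-6-iodo-6-methyloct-1-yne

The longest chain bearing the multiple bond is 8 carbons long (octane).
A C≡C triple bond in the chain gives the infix -yne-.
Choose the numbering such that numbering from this end puts the triple bond at C-1 rather than C-7.
That gives the triple bond between C-1 and C-2; a chloro group at C-4; an iodo group at C-6; a methyl group at C-6.
The substituents are ordered alphabetically, ignoring any di-/tri- multipliers.
Assembling the pieces gives 4-chloro-6-iodo-6-methyloct-1-yne.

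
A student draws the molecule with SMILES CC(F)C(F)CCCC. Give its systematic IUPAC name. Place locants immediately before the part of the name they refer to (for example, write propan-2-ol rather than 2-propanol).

2,3-difluoroheptane

The longest continuous carbon chain has 7 atoms, so the parent hydride is heptane.
Number the chain so that the substituent locant set {2,3} is lower than {5,6} at the first point of difference.
That gives fluoro groups at C-2 and C-3.
The name is 2,3-difluoroheptane.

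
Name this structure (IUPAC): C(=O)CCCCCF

The longest chain bearing the –CHO group is 6 carbons long (hexane).
The highest-priority functional group is an aldehyde (terminal –CHO), so the name ends in -al.
Choose the numbering such that the aldehyde carbon is C-1 by definition.
With this numbering: a fluoro group at C-6.
The name is 6-fluorohexanal.

6-fluorohexanal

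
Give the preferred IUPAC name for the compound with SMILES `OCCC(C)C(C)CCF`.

Counting along the main chain through the –OH group gives 6 carbons: the parent is hexane.
The highest-priority functional group is an alcohol (–OH), so the name ends in -ol.
Choose the numbering such that numbering from this end puts the hydroxyl group at C-1 rather than C-6.
With this numbering: the hydroxyl at C-1; a fluoro group at C-6; methyl groups at C-3 and C-4.
Prefixes are listed alphabetically: fluoro, methyl.
Assembling the pieces gives 6-fluoro-3,4-dimethylhexan-1-ol.

6-fluoro-3,4-dimethylhexan-1-ol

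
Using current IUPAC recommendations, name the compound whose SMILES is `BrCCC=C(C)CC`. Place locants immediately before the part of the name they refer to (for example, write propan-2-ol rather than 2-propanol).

1-bromo-4-methylhex-3-ene

The longest chain bearing the multiple bond is 6 carbons long (hexane).
A C=C double bond in the chain gives the infix -ene-.
Choose the numbering such that the substituent locant set {1,4} is lower than {3,6} at the first point of difference.
This places the double bond between C-3 and C-4; a bromo group at C-1; a methyl group at C-4.
Substituent prefixes are cited in alphabetical order (multiplying prefixes like di-/tri- are ignored for ordering).
Putting it together: 1-bromo-4-methylhex-3-ene.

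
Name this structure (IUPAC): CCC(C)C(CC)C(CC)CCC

4,5-diethyl-3-methyloctane

The parent chain contains 8 carbons (octane).
Number the chain so that the substituent locant set {3,4,5} is lower than {4,5,6} at the first point of difference.
This places ethyl groups at C-4 and C-5; a methyl group at C-3.
Prefixes are listed alphabetically: ethyl, methyl.
The name is 4,5-diethyl-3-methyloctane.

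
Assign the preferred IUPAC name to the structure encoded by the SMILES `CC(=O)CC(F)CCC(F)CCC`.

Counting along the main chain through the carbonyl gives 10 carbons: the parent is decane.
The highest-priority functional group is a ketone (C=O on an internal carbon), so the name ends in -one.
Number the chain so that numbering from this end puts the carbonyl group at C-2 rather than C-9.
That gives the carbonyl at C-2; fluoro groups at C-4 and C-7.
Assembling the pieces gives 4,7-difluorodecan-2-one.

4,7-difluorodecan-2-one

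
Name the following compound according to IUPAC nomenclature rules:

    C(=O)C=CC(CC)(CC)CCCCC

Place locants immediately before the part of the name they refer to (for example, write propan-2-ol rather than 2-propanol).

4,4-diethylnon-2-enal

The longest chain bearing the –CHO group and the multiple bond is 9 carbons long (nonane).
The principal characteristic group is an aldehyde (terminal –CHO), named with the suffix -al.
There is one C=C double bond, indicated by the ending -ene.
Number the chain so that the aldehyde carbon is C-1 by definition.
With this numbering: the double bond between C-2 and C-3; two ethyl groups at C-4.
The name is 4,4-diethylnon-2-enal.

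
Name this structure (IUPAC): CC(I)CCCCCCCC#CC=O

Counting along the main chain through the –CHO group and the multiple bond gives 12 carbons: the parent is dodecane.
The principal characteristic group is an aldehyde (terminal –CHO), named with the suffix -al.
A C≡C triple bond in the chain gives the infix -yne-.
Choose the numbering such that the aldehyde carbon is C-1 by definition.
That gives the triple bond between C-2 and C-3; an iodo group at C-11.
Putting it together: 11-iodododec-2-ynal.

11-iodododec-2-ynal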